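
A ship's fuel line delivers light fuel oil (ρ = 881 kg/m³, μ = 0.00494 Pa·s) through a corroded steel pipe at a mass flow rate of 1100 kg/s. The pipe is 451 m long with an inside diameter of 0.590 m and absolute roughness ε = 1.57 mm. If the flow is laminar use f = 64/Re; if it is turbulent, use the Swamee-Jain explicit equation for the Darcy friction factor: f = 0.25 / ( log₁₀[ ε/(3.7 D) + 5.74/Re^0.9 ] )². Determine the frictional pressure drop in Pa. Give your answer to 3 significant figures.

ΔP ≈ 181000 Pa

A = πD²/4 = π(0.59)²/4 = 0.2734 m²; mean velocity V = ṁ/(ρA) = 1100/(881 · 0.2734) = 4.567 m/s.
Reynolds number Re = ρVD/μ = 881 · 4.567 · 0.59 / 0.00494 = 4.805e+05.
Re > 4000 → turbulent. Relative roughness ε/D = 0.00157/0.59 = 0.00266. Swamee-Jain: f = 0.25/(log₁₀[0.00266/3.7 + 5.74/4.805e+05^0.9])² = 0.25/(log₁₀[0.000719 + 4.42e-05])² = 0.25/(-3.117)² = 0.02573.
Darcy-Weisbach: ΔP = f(L/D)(ρV²/2) = 0.02573·(451/0.59)·(881·4.567²/2) = 0.02573·764.4·9187 = 1.807e+05 Pa.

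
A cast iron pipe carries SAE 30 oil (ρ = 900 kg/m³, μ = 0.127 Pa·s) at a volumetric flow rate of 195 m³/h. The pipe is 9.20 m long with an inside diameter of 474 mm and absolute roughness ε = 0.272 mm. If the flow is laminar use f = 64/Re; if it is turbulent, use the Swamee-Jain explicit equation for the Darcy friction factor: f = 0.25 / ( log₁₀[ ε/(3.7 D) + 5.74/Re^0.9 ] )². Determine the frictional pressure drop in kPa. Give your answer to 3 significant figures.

ΔP ≈ 0.0511 kPa

Q = 195 m³/h = 195/3600 = 0.05417 m³/s.
Cross-sectional area A = πD²/4 = π(0.474)²/4 = 0.1765 m²; mean velocity V = Q/A = 0.05417/0.1765 = 0.307 m/s.
Reynolds number Re = ρVD/μ = 900 · 0.307 · 0.474 / 0.127 = 1031.
Re < 2300 → laminar flow, so f = 64/Re = 64/1031 = 0.06207 (the turbulent correlation is not needed).
Darcy-Weisbach: ΔP = f(L/D)(ρV²/2) = 0.06207·(9.2/0.474)·(900·0.307²/2) = 0.06207·19.41·42.4 = 51.08 Pa.
ΔP = 51.08 Pa = 0.0511 kPa.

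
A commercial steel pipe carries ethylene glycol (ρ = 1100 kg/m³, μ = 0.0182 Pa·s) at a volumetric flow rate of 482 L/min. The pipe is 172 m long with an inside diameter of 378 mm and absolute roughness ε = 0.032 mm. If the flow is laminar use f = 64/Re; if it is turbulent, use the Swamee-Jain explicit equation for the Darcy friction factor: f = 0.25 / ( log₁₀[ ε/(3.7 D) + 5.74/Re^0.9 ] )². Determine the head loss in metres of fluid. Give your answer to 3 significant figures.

Q = 482 L/min = 482/60000 = 0.008033 m³/s.
Cross-sectional area A = πD²/4 = π(0.378)²/4 = 0.1122 m²; mean velocity V = Q/A = 0.008033/0.1122 = 0.07159 m/s.
Reynolds number Re = ρVD/μ = 1100 · 0.07159 · 0.378 / 0.0182 = 1635.
Re < 2300 → laminar flow, so f = 64/Re = 64/1635 = 0.03913 (the turbulent correlation is not needed).
Darcy-Weisbach: ΔP = f(L/D)(ρV²/2) = 0.03913·(172/0.378)·(1100·0.07159²/2) = 0.03913·455·2.818 = 50.19 Pa.
Head loss h_f = ΔP/(ρg) = 50.19/(1100·9.81) = 0.00465 m.

h_f ≈ 0.00465 m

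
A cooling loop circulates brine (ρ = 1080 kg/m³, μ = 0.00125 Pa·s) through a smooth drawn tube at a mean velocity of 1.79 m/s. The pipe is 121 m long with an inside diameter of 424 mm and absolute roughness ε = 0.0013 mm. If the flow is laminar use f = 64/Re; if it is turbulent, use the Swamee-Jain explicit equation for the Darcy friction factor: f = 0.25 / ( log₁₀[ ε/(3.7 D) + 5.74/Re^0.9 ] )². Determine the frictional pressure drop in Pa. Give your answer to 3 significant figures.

Reynolds number Re = ρVD/μ = 1080 · 1.79 · 0.424 / 0.00125 = 6.557e+05.
Re > 4000 → turbulent. Relative roughness ε/D = 1.3e-06/0.424 = 3.07e-06. Swamee-Jain: f = 0.25/(log₁₀[3.07e-06/3.7 + 5.74/6.557e+05^0.9])² = 0.25/(log₁₀[8.29e-07 + 3.34e-05])² = 0.25/(-4.466)² = 0.01254.
Darcy-Weisbach: ΔP = f(L/D)(ρV²/2) = 0.01254·(121/0.424)·(1080·1.79²/2) = 0.01254·285.4·1730 = 6190 Pa.

ΔP ≈ 6190 Pa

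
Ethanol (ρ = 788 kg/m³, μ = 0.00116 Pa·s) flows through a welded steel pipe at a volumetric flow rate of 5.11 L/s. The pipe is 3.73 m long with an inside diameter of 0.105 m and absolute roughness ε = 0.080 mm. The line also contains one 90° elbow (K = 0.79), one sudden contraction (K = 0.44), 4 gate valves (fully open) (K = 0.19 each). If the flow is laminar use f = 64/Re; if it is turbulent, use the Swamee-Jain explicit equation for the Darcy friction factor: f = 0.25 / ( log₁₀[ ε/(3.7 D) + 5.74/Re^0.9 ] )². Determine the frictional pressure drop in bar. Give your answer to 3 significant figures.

Q = 5.11 L/s = 5.11/1000 = 0.00511 m³/s.
Cross-sectional area A = πD²/4 = π(0.105)²/4 = 0.008659 m²; mean velocity V = Q/A = 0.00511/0.008659 = 0.5901 m/s.
Reynolds number Re = ρVD/μ = 788 · 0.5901 · 0.105 / 0.00116 = 4.209e+04.
Re > 4000 → turbulent. Relative roughness ε/D = 8e-05/0.105 = 0.000762. Swamee-Jain: f = 0.25/(log₁₀[0.000762/3.7 + 5.74/4.209e+04^0.9])² = 0.25/(log₁₀[0.000206 + 0.000395])² = 0.25/(-3.221)² = 0.0241.
Total minor-loss coefficient ΣK = 1·0.79 + 1·0.44 + 4·0.19 = 1.99.
ΔP = [f·L/D + ΣK]·(ρV²/2) = [0.0241·3.73/0.105 + 1.99]·(788·0.5901²/2) = [0.8561 + 1.99]·137.2 = 390.5 Pa.
ΔP = 390.5 Pa = 0.00391 bar.

ΔP ≈ 0.00391 bar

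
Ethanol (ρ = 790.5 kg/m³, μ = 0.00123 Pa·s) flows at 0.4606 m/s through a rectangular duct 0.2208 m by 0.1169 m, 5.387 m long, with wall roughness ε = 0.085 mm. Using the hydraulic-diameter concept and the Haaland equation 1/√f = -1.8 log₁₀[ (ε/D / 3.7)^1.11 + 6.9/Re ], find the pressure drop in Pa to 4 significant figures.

Hydraulic diameter D_h = 4A/P = 4·(0.2208·0.1169)/(2·(0.2208+0.1169)) = 0.1032/0.6754 = 0.1529 m.
Re = ρVD_h/μ = 790.5·0.4606·0.1529/0.00123 = 4.525e+04.
ε/D_h = 8.5e-05/0.1529 = 0.000556; Haaland gives 1/√f = -1.8 log₁₀[5.71e-05+0.000152] = 6.622, so f = 0.02281.
ΔP = f(L/D_h)(ρV²/2) = 0.02281·5.387/0.1529·83.85 = 67.39 Pa.

ΔP ≈ 67.39 Pa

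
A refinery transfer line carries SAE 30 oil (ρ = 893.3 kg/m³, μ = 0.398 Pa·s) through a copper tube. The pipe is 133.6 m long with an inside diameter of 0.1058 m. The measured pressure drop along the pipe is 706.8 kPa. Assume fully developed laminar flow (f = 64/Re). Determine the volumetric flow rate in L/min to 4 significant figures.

Q ≈ 2453 L/min

For laminar flow, f = 64/Re with Re = ρVD/μ, so Darcy-Weisbach reduces to ΔP = 32μLV/D². Solving for V: V = ΔP·D²/(32μL) = 7.068e+05·(0.1058)²/(32·0.398·133.6) = 4.65 m/s.
Check: Re = ρVD/μ = 893.3·4.65·0.1058/0.398 = 1104 < 2300, so the laminar assumption holds.
Q = V·A = 4.65·(π/4·0.1058²) = 0.04088 m³/s = 2453 L/min.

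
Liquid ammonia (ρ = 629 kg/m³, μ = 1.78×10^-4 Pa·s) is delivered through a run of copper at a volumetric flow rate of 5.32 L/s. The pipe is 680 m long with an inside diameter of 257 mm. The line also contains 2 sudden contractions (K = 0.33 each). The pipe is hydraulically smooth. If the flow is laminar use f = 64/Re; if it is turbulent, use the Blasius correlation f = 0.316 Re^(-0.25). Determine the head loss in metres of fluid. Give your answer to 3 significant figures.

Q = 5.32 L/s = 5.32/1000 = 0.00532 m³/s.
Cross-sectional area A = πD²/4 = π(0.257)²/4 = 0.05187 m²; mean velocity V = Q/A = 0.00532/0.05187 = 0.1026 m/s.
Reynolds number Re = ρVD/μ = 629 · 0.1026 · 0.257 / 0.000178 = 9.314e+04.
Re > 4000 → turbulent. Smooth-pipe (Blasius): f = 0.316 Re^(-0.25) = 0.316/(9.314e+04)^0.25 = 0.01809.
Total minor-loss coefficient ΣK = 2·0.33 = 0.66.
ΔP = [f·L/D + ΣK]·(ρV²/2) = [0.01809·680/0.257 + 0.66]·(629·0.1026²/2) = [47.86 + 0.66]·3.308 = 160.5 Pa.
Head loss h_f = ΔP/(ρg) = 160.5/(629·9.81) = 0.0260 m.

h_f ≈ 0.0260 m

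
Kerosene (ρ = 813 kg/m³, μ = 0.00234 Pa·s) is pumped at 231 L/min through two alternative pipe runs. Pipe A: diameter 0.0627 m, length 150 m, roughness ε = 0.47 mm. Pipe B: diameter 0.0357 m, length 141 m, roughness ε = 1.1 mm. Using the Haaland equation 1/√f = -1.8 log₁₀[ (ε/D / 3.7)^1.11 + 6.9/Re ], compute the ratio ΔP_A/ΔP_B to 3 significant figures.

Pipe A: V = Q/A = 0.00385/0.003088 = 1.247 m/s; Re = 2.716e+04; ε/D = 0.0075; Haaland → f = 0.03687; ΔP_A = f(L/D)(ρV²/2) = 5.574e+04 Pa.
Pipe B: V = Q/A = 0.00385/0.001001 = 3.846 m/s; Re = 4.771e+04; ε/D = 0.0308; Haaland → f = 0.05857; ΔP_B = f(L/D)(ρV²/2) = 1.391e+06 Pa.
ΔP_A/ΔP_B = 5.574e+04/1.391e+06 = 0.0401.

ΔP_A/ΔP_B ≈ 0.0401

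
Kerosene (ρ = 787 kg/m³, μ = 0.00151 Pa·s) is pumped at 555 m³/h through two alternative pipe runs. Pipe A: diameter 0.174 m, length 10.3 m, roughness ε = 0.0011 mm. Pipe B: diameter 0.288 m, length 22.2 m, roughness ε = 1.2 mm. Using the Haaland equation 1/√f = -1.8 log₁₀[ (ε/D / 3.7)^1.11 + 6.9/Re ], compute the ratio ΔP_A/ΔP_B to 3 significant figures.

Pipe A: V = Q/A = 0.1542/0.02378 = 6.483 m/s; Re = 5.88e+05; ε/D = 6.32e-06; Haaland → f = 0.01277; ΔP_A = f(L/D)(ρV²/2) = 1.25e+04 Pa.
Pipe B: V = Q/A = 0.1542/0.06514 = 2.367 m/s; Re = 3.552e+05; ε/D = 0.00417; Haaland → f = 0.02909; ΔP_B = f(L/D)(ρV²/2) = 4942 Pa.
ΔP_A/ΔP_B = 1.25e+04/4942 = 2.53.

ΔP_A/ΔP_B ≈ 2.53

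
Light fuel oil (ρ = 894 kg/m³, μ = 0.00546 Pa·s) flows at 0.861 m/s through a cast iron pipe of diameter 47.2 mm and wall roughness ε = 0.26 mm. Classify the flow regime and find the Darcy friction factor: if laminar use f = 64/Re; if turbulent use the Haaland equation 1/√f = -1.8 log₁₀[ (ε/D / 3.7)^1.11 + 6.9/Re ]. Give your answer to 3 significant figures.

f ≈ 0.0407

Re = ρVD/μ = 894·0.861·0.0472/0.00546 = 6654.
Re > 4000 → turbulent. ε/D = 0.00026/0.0472 = 0.00551; Haaland: 1/√f = -1.8 log₁₀[0.000728 + 0.00104] = 4.956, so f = 0.04071.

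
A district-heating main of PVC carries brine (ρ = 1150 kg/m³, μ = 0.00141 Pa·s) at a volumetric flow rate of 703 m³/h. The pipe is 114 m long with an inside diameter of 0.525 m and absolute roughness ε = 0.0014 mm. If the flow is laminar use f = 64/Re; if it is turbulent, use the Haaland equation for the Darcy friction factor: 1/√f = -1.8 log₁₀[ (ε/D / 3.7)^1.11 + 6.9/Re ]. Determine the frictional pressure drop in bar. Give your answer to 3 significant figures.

ΔP ≈ 0.0139 bar

Q = 703 m³/h = 703/3600 = 0.1953 m³/s.
Cross-sectional area A = πD²/4 = π(0.525)²/4 = 0.2165 m²; mean velocity V = Q/A = 0.1953/0.2165 = 0.9021 m/s.
Reynolds number Re = ρVD/μ = 1150 · 0.9021 · 0.525 / 0.00141 = 3.863e+05.
Re > 4000 → turbulent. Relative roughness ε/D = 1.4e-06/0.525 = 2.67e-06. Haaland: 1/√f = -1.8 log₁₀[(2.67e-06/3.7)^1.11 + 6.9/3.863e+05] = -1.8 log₁₀[1.52e-07 + 1.79e-05] = 8.54, so f = 0.01371.
Darcy-Weisbach: ΔP = f(L/D)(ρV²/2) = 0.01371·(114/0.525)·(1150·0.9021²/2) = 0.01371·217.1·467.9 = 1393 Pa.
ΔP = 1393 Pa = 0.0139 bar.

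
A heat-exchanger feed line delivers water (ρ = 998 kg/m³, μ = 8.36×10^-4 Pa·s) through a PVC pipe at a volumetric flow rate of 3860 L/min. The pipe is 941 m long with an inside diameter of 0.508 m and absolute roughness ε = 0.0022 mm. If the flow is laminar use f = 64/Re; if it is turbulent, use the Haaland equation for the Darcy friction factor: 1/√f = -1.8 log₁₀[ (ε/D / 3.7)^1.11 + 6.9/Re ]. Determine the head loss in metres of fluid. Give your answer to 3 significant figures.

Q = 3860 L/min = 3860/60000 = 0.06433 m³/s.
Cross-sectional area A = πD²/4 = π(0.508)²/4 = 0.2027 m²; mean velocity V = Q/A = 0.06433/0.2027 = 0.3174 m/s.
Reynolds number Re = ρVD/μ = 998 · 0.3174 · 0.508 / 0.000836 = 1.925e+05.
Re > 4000 → turbulent. Relative roughness ε/D = 2.2e-06/0.508 = 4.33e-06. Haaland: 1/√f = -1.8 log₁₀[(4.33e-06/3.7)^1.11 + 6.9/1.925e+05] = -1.8 log₁₀[2.61e-07 + 3.58e-05] = 7.996, so f = 0.01564.
Darcy-Weisbach: ΔP = f(L/D)(ρV²/2) = 0.01564·(941/0.508)·(998·0.3174²/2) = 0.01564·1852·50.27 = 1456 Pa.
Head loss h_f = ΔP/(ρg) = 1456/(998·9.81) = 0.149 m.

h_f ≈ 0.149 m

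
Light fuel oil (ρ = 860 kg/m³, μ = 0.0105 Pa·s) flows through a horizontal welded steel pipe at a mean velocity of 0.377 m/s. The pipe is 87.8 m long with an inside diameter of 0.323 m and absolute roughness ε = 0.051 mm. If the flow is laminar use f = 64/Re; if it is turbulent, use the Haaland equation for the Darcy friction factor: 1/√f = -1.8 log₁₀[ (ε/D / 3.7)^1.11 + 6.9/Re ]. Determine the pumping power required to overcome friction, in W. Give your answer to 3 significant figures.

P ≈ 16.0 W

Reynolds number Re = ρVD/μ = 860 · 0.377 · 0.323 / 0.0105 = 9974.
Re > 4000 → turbulent. Relative roughness ε/D = 5.1e-05/0.323 = 0.000158. Haaland: 1/√f = -1.8 log₁₀[(0.000158/3.7)^1.11 + 6.9/9974] = -1.8 log₁₀[1.41e-05 + 0.000692] = 5.672, so f = 0.03108.
Darcy-Weisbach: ΔP = f(L/D)(ρV²/2) = 0.03108·(87.8/0.323)·(860·0.377²/2) = 0.03108·271.8·61.12 = 516.3 Pa.
Q = V·A = 0.377·0.08194 = 0.03089 m³/s.
Pumping power P = QΔP = 0.03089·516.3 = 15.95 W = 16.0 W.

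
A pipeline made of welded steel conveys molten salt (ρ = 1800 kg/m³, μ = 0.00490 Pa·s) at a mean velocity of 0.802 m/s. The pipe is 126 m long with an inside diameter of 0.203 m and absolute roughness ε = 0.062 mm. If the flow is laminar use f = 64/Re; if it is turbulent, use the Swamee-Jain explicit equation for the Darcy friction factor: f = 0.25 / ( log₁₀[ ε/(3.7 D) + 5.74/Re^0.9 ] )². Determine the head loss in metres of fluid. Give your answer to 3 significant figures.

Reynolds number Re = ρVD/μ = 1800 · 0.802 · 0.203 / 0.0049 = 5.981e+04.
Re > 4000 → turbulent. Relative roughness ε/D = 6.2e-05/0.203 = 0.000305. Swamee-Jain: f = 0.25/(log₁₀[0.000305/3.7 + 5.74/5.981e+04^0.9])² = 0.25/(log₁₀[8.25e-05 + 0.000288])² = 0.25/(-3.431)² = 0.02124.
Darcy-Weisbach: ΔP = f(L/D)(ρV²/2) = 0.02124·(126/0.203)·(1800·0.802²/2) = 0.02124·620.7·578.9 = 7632 Pa.
Head loss h_f = ΔP/(ρg) = 7632/(1800·9.81) = 0.432 m.

h_f ≈ 0.432 m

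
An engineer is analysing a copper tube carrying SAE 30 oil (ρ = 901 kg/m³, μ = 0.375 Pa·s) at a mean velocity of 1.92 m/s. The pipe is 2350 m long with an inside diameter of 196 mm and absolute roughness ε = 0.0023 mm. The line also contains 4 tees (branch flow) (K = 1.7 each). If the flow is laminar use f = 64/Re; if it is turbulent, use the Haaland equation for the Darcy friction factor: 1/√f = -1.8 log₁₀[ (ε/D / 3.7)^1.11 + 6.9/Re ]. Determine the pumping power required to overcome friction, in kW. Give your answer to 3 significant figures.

Reynolds number Re = ρVD/μ = 901 · 1.92 · 0.196 / 0.375 = 904.2.
Re < 2300 → laminar flow, so f = 64/Re = 64/904.2 = 0.07078 (the turbulent correlation is not needed).
Total minor-loss coefficient ΣK = 4·1.7 = 6.8.
ΔP = [f·L/D + ΣK]·(ρV²/2) = [0.07078·2350/0.196 + 6.8]·(901·1.92²/2) = [848.7 + 6.8]·1661 = 1.421e+06 Pa.
Q = V·A = 1.92·0.03017 = 0.05793 m³/s.
Pumping power P = QΔP = 0.05793·1.421e+06 = 82300 W = 82.3 kW.

P ≈ 82.3 kW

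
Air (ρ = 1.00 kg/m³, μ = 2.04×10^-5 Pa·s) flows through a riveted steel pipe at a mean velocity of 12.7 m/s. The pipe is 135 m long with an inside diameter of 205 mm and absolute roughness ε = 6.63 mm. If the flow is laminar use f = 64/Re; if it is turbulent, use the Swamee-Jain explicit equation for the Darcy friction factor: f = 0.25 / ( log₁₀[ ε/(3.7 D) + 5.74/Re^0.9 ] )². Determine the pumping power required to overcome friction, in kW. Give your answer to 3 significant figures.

P ≈ 1.32 kW

Reynolds number Re = ρVD/μ = 1 · 12.7 · 0.205 / 2.04e-05 = 1.276e+05.
Re > 4000 → turbulent. Relative roughness ε/D = 0.00663/0.205 = 0.0323. Swamee-Jain: f = 0.25/(log₁₀[0.0323/3.7 + 5.74/1.276e+05^0.9])² = 0.25/(log₁₀[0.00874 + 0.000146])² = 0.25/(-2.051)² = 0.05942.
Darcy-Weisbach: ΔP = f(L/D)(ρV²/2) = 0.05942·(135/0.205)·(1·12.7²/2) = 0.05942·658.5·80.64 = 3155 Pa.
Q = V·A = 12.7·0.03301 = 0.4192 m³/s.
Pumping power P = QΔP = 0.4192·3155 = 1323 W = 1.32 kW.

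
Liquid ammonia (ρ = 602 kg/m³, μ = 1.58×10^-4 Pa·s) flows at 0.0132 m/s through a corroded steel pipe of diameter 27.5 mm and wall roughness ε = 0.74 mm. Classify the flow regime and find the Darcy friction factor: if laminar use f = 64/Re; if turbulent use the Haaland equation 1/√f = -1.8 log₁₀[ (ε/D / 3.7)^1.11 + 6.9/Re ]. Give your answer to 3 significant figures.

Re = ρVD/μ = 602·0.0132·0.0275/0.000158 = 1383.
Re < 2300 → laminar, so f = 64/Re = 0.04627 (roughness is irrelevant in laminar flow).

f ≈ 0.0463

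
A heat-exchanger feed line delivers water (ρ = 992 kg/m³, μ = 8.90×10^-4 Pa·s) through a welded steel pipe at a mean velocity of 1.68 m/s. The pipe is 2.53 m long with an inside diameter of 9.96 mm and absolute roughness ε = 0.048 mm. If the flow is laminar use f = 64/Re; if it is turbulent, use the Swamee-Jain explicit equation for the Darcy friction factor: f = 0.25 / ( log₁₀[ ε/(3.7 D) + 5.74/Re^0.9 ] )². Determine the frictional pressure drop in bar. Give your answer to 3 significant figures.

ΔP ≈ 0.124 bar

Reynolds number Re = ρVD/μ = 992 · 1.68 · 0.00996 / 0.00089 = 1.865e+04.
Re > 4000 → turbulent. Relative roughness ε/D = 4.8e-05/0.00996 = 0.00482. Swamee-Jain: f = 0.25/(log₁₀[0.00482/3.7 + 5.74/1.865e+04^0.9])² = 0.25/(log₁₀[0.0013 + 0.000823])² = 0.25/(-2.673)² = 0.035.
Darcy-Weisbach: ΔP = f(L/D)(ρV²/2) = 0.035·(2.53/0.00996)·(992·1.68²/2) = 0.035·254·1400 = 1.245e+04 Pa.
ΔP = 1.245e+04 Pa = 0.124 bar.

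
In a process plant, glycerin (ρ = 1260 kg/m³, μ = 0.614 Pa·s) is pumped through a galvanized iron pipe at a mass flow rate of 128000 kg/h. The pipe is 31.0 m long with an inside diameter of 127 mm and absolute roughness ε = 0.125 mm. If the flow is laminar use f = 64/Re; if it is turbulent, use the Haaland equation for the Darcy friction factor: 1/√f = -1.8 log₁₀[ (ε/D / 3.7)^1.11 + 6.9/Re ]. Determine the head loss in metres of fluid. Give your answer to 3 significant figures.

ṁ = 128000 kg/h = 128000/3600 = 35.56 kg/s.
A = πD²/4 = π(0.127)²/4 = 0.01267 m²; mean velocity V = ṁ/(ρA) = 35.56/(1260 · 0.01267) = 2.228 m/s.
Reynolds number Re = ρVD/μ = 1260 · 2.228 · 0.127 / 0.614 = 580.6.
Re < 2300 → laminar flow, so f = 64/Re = 64/580.6 = 0.1102 (the turbulent correlation is not needed).
Darcy-Weisbach: ΔP = f(L/D)(ρV²/2) = 0.1102·(31/0.127)·(1260·2.228²/2) = 0.1102·244.1·3126 = 8.412e+04 Pa.
Head loss h_f = ΔP/(ρg) = 8.412e+04/(1260·9.81) = 6.81 m.

h_f ≈ 6.81 m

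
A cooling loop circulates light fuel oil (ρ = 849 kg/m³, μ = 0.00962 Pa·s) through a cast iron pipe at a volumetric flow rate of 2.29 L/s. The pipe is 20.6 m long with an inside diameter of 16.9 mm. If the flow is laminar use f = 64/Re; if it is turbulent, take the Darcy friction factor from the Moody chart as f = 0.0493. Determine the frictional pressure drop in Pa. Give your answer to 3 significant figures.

ΔP ≈ 2.66×10^6 Pa

Q = 2.29 L/s = 2.29/1000 = 0.00229 m³/s.
Cross-sectional area A = πD²/4 = π(0.0169)²/4 = 0.0002243 m²; mean velocity V = Q/A = 0.00229/0.0002243 = 10.21 m/s.
Reynolds number Re = ρVD/μ = 849 · 10.21 · 0.0169 / 0.00962 = 1.523e+04.
Re > 4000 → turbulent; use the Moody-chart value f = 0.0493.
Darcy-Weisbach: ΔP = f(L/D)(ρV²/2) = 0.0493·(20.6/0.0169)·(849·10.21²/2) = 0.0493·1219·4.424e+04 = 2.659e+06 Pa.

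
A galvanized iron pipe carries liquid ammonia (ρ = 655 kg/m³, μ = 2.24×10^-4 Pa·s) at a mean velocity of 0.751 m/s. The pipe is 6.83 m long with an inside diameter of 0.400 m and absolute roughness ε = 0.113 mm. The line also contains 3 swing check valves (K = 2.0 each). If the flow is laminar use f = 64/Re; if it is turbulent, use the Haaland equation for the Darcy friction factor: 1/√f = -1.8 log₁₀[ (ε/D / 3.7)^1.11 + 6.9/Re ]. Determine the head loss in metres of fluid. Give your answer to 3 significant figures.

h_f ≈ 0.180 m

Reynolds number Re = ρVD/μ = 655 · 0.751 · 0.4 / 0.000224 = 8.784e+05.
Re > 4000 → turbulent. Relative roughness ε/D = 0.000113/0.4 = 0.000282. Haaland: 1/√f = -1.8 log₁₀[(0.000282/3.7)^1.11 + 6.9/8.784e+05] = -1.8 log₁₀[2.69e-05 + 7.86e-06] = 8.026, so f = 0.01552.
Total minor-loss coefficient ΣK = 3·2 = 6.
ΔP = [f·L/D + ΣK]·(ρV²/2) = [0.01552·6.83/0.4 + 6]·(655·0.751²/2) = [0.2651 + 6]·184.7 = 1157 Pa.
Head loss h_f = ΔP/(ρg) = 1157/(655·9.81) = 0.180 m.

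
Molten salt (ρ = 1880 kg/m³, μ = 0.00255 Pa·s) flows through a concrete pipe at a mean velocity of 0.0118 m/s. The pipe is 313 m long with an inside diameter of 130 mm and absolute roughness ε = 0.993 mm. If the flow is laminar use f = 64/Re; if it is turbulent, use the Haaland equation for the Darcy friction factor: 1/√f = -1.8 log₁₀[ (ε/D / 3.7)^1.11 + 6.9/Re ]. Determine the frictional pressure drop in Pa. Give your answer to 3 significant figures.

ΔP ≈ 17.8 Pa

Reynolds number Re = ρVD/μ = 1880 · 0.0118 · 0.13 / 0.00255 = 1131.
Re < 2300 → laminar flow, so f = 64/Re = 64/1131 = 0.05659 (the turbulent correlation is not needed).
Darcy-Weisbach: ΔP = f(L/D)(ρV²/2) = 0.05659·(313/0.13)·(1880·0.0118²/2) = 0.05659·2408·0.1309 = 17.83 Pa.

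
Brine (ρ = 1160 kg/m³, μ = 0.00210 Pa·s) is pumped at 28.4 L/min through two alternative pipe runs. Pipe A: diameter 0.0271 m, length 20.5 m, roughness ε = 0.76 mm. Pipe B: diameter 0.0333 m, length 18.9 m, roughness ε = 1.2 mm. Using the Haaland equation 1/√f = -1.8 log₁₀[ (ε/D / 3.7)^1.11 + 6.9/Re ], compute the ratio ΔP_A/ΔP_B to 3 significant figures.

ΔP_A/ΔP_B ≈ 2.74

Pipe A: V = Q/A = 0.0004733/0.0005768 = 0.8206 m/s; Re = 1.228e+04; ε/D = 0.028; Haaland → f = 0.05826; ΔP_A = f(L/D)(ρV²/2) = 1.721e+04 Pa.
Pipe B: V = Q/A = 0.0004733/0.0008709 = 0.5435 m/s; Re = 9997; ε/D = 0.036; Haaland → f = 0.06469; ΔP_B = f(L/D)(ρV²/2) = 6290 Pa.
ΔP_A/ΔP_B = 1.721e+04/6290 = 2.74.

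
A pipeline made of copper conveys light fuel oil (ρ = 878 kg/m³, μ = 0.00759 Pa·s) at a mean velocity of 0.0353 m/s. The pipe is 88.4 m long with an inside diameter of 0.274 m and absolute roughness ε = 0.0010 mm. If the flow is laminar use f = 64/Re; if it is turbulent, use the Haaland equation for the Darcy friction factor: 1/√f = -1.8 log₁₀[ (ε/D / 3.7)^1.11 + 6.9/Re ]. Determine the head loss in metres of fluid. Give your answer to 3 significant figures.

h_f ≈ 0.00117 m

Reynolds number Re = ρVD/μ = 878 · 0.0353 · 0.274 / 0.00759 = 1119.
Re < 2300 → laminar flow, so f = 64/Re = 64/1119 = 0.0572 (the turbulent correlation is not needed).
Darcy-Weisbach: ΔP = f(L/D)(ρV²/2) = 0.0572·(88.4/0.274)·(878·0.0353²/2) = 0.0572·322.6·0.547 = 10.1 Pa.
Head loss h_f = ΔP/(ρg) = 10.1/(878·9.81) = 0.00117 m.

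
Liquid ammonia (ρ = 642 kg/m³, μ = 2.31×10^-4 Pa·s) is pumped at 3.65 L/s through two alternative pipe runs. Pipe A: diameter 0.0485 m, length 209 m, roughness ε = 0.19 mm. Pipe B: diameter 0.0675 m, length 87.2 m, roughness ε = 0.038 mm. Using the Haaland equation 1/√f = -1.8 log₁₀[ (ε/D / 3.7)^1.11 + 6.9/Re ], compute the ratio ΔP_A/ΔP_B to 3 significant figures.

ΔP_A/ΔP_B ≈ 18.9

Pipe A: V = Q/A = 0.00365/0.001847 = 1.976 m/s; Re = 2.663e+05; ε/D = 0.00392; Haaland → f = 0.02868; ΔP_A = f(L/D)(ρV²/2) = 1.549e+05 Pa.
Pipe B: V = Q/A = 0.00365/0.003578 = 1.02 m/s; Re = 1.913e+05; ε/D = 0.000563; Haaland → f = 0.01903; ΔP_B = f(L/D)(ρV²/2) = 8210 Pa.
ΔP_A/ΔP_B = 1.549e+05/8210 = 18.9.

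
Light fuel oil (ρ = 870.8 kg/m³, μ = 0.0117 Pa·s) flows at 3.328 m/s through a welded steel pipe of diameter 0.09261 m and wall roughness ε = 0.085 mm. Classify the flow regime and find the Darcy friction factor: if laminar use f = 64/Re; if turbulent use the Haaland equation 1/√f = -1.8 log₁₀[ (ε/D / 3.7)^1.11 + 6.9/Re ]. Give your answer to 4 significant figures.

f ≈ 0.02674

Re = ρVD/μ = 870.8·3.328·0.09261/0.0117 = 2.294e+04.
Re > 4000 → turbulent. ε/D = 8.5e-05/0.09261 = 0.000918; Haaland: 1/√f = -1.8 log₁₀[9.95e-05 + 0.000301] = 6.116, so f = 0.02674.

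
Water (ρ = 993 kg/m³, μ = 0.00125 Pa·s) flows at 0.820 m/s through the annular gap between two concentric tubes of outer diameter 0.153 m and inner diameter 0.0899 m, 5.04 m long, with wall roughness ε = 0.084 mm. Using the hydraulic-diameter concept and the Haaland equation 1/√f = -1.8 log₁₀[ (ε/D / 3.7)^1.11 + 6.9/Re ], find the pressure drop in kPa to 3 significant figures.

Hydraulic diameter D_h = 4A/P = D_o - D_i = 0.153 - 0.0899 = 0.0631 m.
Re = ρVD_h/μ = 993·0.82·0.0631/0.00125 = 4.11e+04.
ε/D_h = 8.4e-05/0.0631 = 0.00133; Haaland gives 1/√f = -1.8 log₁₀[0.00015+0.000168] = 6.295, so f = 0.02524.
ΔP = f(L/D_h)(ρV²/2) = 0.02524·5.04/0.0631·333.8 = 672.9 Pa.
ΔP = 0.673 kPa.

ΔP ≈ 0.673 kPa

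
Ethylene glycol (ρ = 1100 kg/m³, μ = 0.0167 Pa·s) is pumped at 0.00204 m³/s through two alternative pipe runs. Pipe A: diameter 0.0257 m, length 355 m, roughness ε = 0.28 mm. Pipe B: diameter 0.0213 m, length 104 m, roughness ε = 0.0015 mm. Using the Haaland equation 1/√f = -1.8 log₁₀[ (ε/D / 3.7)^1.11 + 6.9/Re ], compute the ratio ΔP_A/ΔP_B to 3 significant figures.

Pipe A: V = Q/A = 0.00204/0.0005187 = 3.933 m/s; Re = 6657; ε/D = 0.0109; Haaland → f = 0.04611; ΔP_A = f(L/D)(ρV²/2) = 5.418e+06 Pa.
Pipe B: V = Q/A = 0.00204/0.0003563 = 5.725 m/s; Re = 8032; ε/D = 7.04e-05; Haaland → f = 0.0329; ΔP_B = f(L/D)(ρV²/2) = 2.895e+06 Pa.
ΔP_A/ΔP_B = 5.418e+06/2.895e+06 = 1.87.

ΔP_A/ΔP_B ≈ 1.87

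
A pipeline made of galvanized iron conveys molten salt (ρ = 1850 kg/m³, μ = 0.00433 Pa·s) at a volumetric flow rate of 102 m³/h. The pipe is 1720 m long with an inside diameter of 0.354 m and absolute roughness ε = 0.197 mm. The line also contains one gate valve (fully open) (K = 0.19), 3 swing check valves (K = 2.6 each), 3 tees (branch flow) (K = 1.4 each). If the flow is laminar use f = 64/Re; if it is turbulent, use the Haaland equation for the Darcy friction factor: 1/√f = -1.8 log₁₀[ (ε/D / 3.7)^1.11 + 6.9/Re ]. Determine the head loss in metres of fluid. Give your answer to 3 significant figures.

h_f ≈ 0.523 m

Q = 102 m³/h = 102/3600 = 0.02833 m³/s.
Cross-sectional area A = πD²/4 = π(0.354)²/4 = 0.09842 m²; mean velocity V = Q/A = 0.02833/0.09842 = 0.2879 m/s.
Reynolds number Re = ρVD/μ = 1850 · 0.2879 · 0.354 / 0.00433 = 4.354e+04.
Re > 4000 → turbulent. Relative roughness ε/D = 0.000197/0.354 = 0.000556. Haaland: 1/√f = -1.8 log₁₀[(0.000556/3.7)^1.11 + 6.9/4.354e+04] = -1.8 log₁₀[5.71e-05 + 0.000158] = 6.599, so f = 0.02296.
Total minor-loss coefficient ΣK = 1·0.19 + 3·2.6 + 3·1.4 = 12.2.
ΔP = [f·L/D + ΣK]·(ρV²/2) = [0.02296·1720/0.354 + 12.2]·(1850·0.2879²/2) = [111.6 + 12.2]·76.66 = 9486 Pa.
Head loss h_f = ΔP/(ρg) = 9486/(1850·9.81) = 0.523 m.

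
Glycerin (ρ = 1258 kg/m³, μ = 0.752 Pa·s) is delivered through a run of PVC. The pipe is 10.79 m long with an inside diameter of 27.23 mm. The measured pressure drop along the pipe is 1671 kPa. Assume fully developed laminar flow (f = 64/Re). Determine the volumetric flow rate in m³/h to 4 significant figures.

For laminar flow, f = 64/Re with Re = ρVD/μ, so Darcy-Weisbach reduces to ΔP = 32μLV/D². Solving for V: V = ΔP·D²/(32μL) = 1.671e+06·(0.02723)²/(32·0.752·10.79) = 4.772 m/s.
Check: Re = ρVD/μ = 1258·4.772·0.02723/0.752 = 217.4 < 2300, so the laminar assumption holds.
Q = V·A = 4.772·(π/4·0.02723²) = 0.002779 m³/s = 10.00 m³/h.

Q ≈ 10.00 m³/h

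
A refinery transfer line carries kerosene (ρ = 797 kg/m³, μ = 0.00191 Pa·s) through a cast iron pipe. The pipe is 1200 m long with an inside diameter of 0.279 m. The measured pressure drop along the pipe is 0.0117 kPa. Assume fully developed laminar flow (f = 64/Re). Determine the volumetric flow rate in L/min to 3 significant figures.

Q ≈ 45.5 L/min

For laminar flow, f = 64/Re with Re = ρVD/μ, so Darcy-Weisbach reduces to ΔP = 32μLV/D². Solving for V: V = ΔP·D²/(32μL) = 11.7·(0.279)²/(32·0.00191·1200) = 0.01242 m/s.
Check: Re = ρVD/μ = 797·0.01242·0.279/0.00191 = 1446 < 2300, so the laminar assumption holds.
Q = V·A = 0.01242·(π/4·0.279²) = 0.0007592 m³/s = 45.5 L/min.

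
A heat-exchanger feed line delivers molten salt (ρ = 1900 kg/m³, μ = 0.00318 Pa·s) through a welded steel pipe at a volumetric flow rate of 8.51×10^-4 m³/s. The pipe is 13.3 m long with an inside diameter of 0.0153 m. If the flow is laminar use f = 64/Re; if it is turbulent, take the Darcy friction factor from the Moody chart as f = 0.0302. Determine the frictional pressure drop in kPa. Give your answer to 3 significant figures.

Cross-sectional area A = πD²/4 = π(0.0153)²/4 = 0.0001839 m²; mean velocity V = Q/A = 0.000851/0.0001839 = 4.629 m/s.
Reynolds number Re = ρVD/μ = 1900 · 4.629 · 0.0153 / 0.00318 = 4.231e+04.
Re > 4000 → turbulent; use the Moody-chart value f = 0.0302.
Darcy-Weisbach: ΔP = f(L/D)(ρV²/2) = 0.0302·(13.3/0.0153)·(1900·4.629²/2) = 0.0302·869.3·2.035e+04 = 5.343e+05 Pa.
ΔP = 5.343e+05 Pa = 534 kPa.

ΔP ≈ 534 kPa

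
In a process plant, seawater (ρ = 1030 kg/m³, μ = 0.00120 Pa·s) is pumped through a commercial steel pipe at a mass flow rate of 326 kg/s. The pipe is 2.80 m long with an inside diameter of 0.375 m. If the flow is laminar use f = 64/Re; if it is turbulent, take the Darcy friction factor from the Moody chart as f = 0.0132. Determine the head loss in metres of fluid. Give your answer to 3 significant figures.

h_f ≈ 0.0413 m

A = πD²/4 = π(0.375)²/4 = 0.1104 m²; mean velocity V = ṁ/(ρA) = 326/(1030 · 0.1104) = 2.866 m/s.
Reynolds number Re = ρVD/μ = 1030 · 2.866 · 0.375 / 0.0012 = 9.224e+05.
Re > 4000 → turbulent; use the Moody-chart value f = 0.0132.
Darcy-Weisbach: ΔP = f(L/D)(ρV²/2) = 0.0132·(2.8/0.375)·(1030·2.866²/2) = 0.0132·7.467·4229 = 416.8 Pa.
Head loss h_f = ΔP/(ρg) = 416.8/(1030·9.81) = 0.0413 m.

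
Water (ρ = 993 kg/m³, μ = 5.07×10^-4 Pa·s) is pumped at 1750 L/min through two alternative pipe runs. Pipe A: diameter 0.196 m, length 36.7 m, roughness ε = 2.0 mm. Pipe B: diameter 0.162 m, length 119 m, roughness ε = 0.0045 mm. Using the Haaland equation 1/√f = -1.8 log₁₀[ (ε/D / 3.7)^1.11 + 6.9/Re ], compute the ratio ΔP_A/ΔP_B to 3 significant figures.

Pipe A: V = Q/A = 0.02917/0.03017 = 0.9667 m/s; Re = 3.711e+05; ε/D = 0.0102; Haaland → f = 0.03839; ΔP_A = f(L/D)(ρV²/2) = 3335 Pa.
Pipe B: V = Q/A = 0.02917/0.02061 = 1.415 m/s; Re = 4.49e+05; ε/D = 2.78e-05; Haaland → f = 0.01363; ΔP_B = f(L/D)(ρV²/2) = 9952 Pa.
ΔP_A/ΔP_B = 3335/9952 = 0.335.

ΔP_A/ΔP_B ≈ 0.335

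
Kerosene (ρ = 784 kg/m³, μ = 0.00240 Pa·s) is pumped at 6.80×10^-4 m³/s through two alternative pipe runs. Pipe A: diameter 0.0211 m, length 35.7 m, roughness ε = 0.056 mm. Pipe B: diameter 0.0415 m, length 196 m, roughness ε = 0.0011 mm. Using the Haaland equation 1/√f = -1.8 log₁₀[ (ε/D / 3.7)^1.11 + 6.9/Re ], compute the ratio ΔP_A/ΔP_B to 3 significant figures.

Pipe A: V = Q/A = 0.00068/0.0003497 = 1.945 m/s; Re = 1.34e+04; ε/D = 0.00265; Haaland → f = 0.03261; ΔP_A = f(L/D)(ρV²/2) = 8.179e+04 Pa.
Pipe B: V = Q/A = 0.00068/0.001353 = 0.5027 m/s; Re = 6815; ε/D = 2.65e-05; Haaland → f = 0.03444; ΔP_B = f(L/D)(ρV²/2) = 1.611e+04 Pa.
ΔP_A/ΔP_B = 8.179e+04/1.611e+04 = 5.08.

ΔP_A/ΔP_B ≈ 5.08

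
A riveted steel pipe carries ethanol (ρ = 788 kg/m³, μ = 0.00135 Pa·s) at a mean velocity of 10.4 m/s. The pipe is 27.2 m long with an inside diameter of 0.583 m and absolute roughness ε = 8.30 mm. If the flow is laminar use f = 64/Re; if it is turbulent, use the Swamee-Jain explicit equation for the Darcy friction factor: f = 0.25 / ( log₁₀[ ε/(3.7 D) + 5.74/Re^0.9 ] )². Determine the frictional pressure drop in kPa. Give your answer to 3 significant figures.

Reynolds number Re = ρVD/μ = 788 · 10.4 · 0.583 / 0.00135 = 3.539e+06.
Re > 4000 → turbulent. Relative roughness ε/D = 0.0083/0.583 = 0.0142. Swamee-Jain: f = 0.25/(log₁₀[0.0142/3.7 + 5.74/3.539e+06^0.9])² = 0.25/(log₁₀[0.00385 + 7.33e-06])² = 0.25/(-2.414)² = 0.0429.
Darcy-Weisbach: ΔP = f(L/D)(ρV²/2) = 0.0429·(27.2/0.583)·(788·10.4²/2) = 0.0429·46.66·4.262e+04 = 8.53e+04 Pa.
ΔP = 8.53e+04 Pa = 85.3 kPa.

ΔP ≈ 85.3 kPa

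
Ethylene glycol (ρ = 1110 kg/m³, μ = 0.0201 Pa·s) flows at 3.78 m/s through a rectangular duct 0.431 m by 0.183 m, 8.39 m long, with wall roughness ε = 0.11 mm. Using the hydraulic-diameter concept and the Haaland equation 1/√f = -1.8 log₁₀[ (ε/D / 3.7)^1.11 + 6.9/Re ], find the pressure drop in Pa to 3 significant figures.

Hydraulic diameter D_h = 4A/P = 4·(0.431·0.183)/(2·(0.431+0.183)) = 0.3155/1.228 = 0.2569 m.
Re = ρVD_h/μ = 1110·3.78·0.2569/0.0201 = 5.363e+04.
ε/D_h = 0.00011/0.2569 = 0.000428; Haaland gives 1/√f = -1.8 log₁₀[4.27e-05+0.000129] = 6.779, so f = 0.02176.
ΔP = f(L/D_h)(ρV²/2) = 0.02176·8.39/0.2569·7930 = 5635 Pa.

ΔP ≈ 5640 Pa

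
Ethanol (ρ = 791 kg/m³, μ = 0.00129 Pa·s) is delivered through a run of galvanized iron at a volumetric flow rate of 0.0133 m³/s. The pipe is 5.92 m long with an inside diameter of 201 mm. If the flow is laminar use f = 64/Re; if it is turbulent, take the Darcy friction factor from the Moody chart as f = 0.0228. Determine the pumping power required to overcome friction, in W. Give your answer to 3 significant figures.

P ≈ 0.621 W

Cross-sectional area A = πD²/4 = π(0.201)²/4 = 0.03173 m²; mean velocity V = Q/A = 0.0133/0.03173 = 0.4192 m/s.
Reynolds number Re = ρVD/μ = 791 · 0.4192 · 0.201 / 0.00129 = 5.166e+04.
Re > 4000 → turbulent; use the Moody-chart value f = 0.0228.
Darcy-Weisbach: ΔP = f(L/D)(ρV²/2) = 0.0228·(5.92/0.201)·(791·0.4192²/2) = 0.0228·29.45·69.48 = 46.66 Pa.
Pumping power P = QΔP = 0.0133·46.66 = 0.6206 W = 0.621 W.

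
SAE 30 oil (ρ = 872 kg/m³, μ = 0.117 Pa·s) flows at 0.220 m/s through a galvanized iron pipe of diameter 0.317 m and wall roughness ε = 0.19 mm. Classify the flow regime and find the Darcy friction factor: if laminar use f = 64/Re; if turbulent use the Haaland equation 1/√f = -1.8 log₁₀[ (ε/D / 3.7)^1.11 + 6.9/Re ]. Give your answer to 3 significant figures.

f ≈ 0.123

Re = ρVD/μ = 872·0.22·0.317/0.117 = 519.8.
Re < 2300 → laminar, so f = 64/Re = 0.1231 (roughness is irrelevant in laminar flow).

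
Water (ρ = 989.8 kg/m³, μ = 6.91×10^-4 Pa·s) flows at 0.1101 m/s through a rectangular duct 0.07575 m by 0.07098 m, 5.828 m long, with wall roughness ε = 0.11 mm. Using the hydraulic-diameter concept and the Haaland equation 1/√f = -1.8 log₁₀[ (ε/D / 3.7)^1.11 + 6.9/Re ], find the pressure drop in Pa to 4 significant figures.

ΔP ≈ 15.18 Pa

Hydraulic diameter D_h = 4A/P = 4·(0.07575·0.07098)/(2·(0.07575+0.07098)) = 0.02151/0.2935 = 0.07329 m.
Re = ρVD_h/μ = 989.8·0.1101·0.07329/0.000691 = 1.156e+04.
ε/D_h = 0.00011/0.07329 = 0.0015; Haaland gives 1/√f = -1.8 log₁₀[0.000172+0.000597] = 5.606, so f = 0.03182.
ΔP = f(L/D_h)(ρV²/2) = 0.03182·5.828/0.07329·5.999 = 15.18 Pa.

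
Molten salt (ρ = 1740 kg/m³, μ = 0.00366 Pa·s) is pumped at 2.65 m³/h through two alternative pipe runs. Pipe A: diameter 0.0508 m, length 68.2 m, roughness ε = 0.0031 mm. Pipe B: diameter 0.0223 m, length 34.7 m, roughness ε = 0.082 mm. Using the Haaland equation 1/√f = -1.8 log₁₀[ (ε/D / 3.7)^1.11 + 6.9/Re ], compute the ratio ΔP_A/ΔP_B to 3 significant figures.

ΔP_A/ΔP_B ≈ 0.0318

Pipe A: V = Q/A = 0.0007361/0.002027 = 0.3632 m/s; Re = 8771; ε/D = 6.1e-05; Haaland → f = 0.03209; ΔP_A = f(L/D)(ρV²/2) = 4943 Pa.
Pipe B: V = Q/A = 0.0007361/0.0003906 = 1.885 m/s; Re = 1.998e+04; ε/D = 0.00368; Haaland → f = 0.03229; ΔP_B = f(L/D)(ρV²/2) = 1.553e+05 Pa.
ΔP_A/ΔP_B = 4943/1.553e+05 = 0.0318.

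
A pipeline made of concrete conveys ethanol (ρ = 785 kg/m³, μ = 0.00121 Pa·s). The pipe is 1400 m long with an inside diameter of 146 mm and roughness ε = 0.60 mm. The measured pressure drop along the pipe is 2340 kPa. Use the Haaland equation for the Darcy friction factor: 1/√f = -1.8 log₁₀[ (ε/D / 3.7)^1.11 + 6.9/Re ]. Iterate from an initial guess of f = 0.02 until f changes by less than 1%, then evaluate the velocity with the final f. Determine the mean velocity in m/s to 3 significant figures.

V ≈ 4.64 m/s

Rearranging Darcy-Weisbach: V = √(2·ΔP·D/(f·L·ρ)). With ε/D = 0.0006/0.146 = 0.00411, iterate starting from f = 0.02:
  f = 0.02 → V = √(2·2.34e+06·0.146/(0.02·1400·785)) = 5.576 m/s; Re = ρVD/μ = 5.281e+05; f → 0.02889
  f = 0.02889 → V = 4.639 m/s; Re = 4.394e+05; f → 0.02892
Converged (Δf/f < 1%). With the final f = 0.02892: V = √(2·2.34e+06·0.146/(0.02892·1400·785)) = 4.636 m/s.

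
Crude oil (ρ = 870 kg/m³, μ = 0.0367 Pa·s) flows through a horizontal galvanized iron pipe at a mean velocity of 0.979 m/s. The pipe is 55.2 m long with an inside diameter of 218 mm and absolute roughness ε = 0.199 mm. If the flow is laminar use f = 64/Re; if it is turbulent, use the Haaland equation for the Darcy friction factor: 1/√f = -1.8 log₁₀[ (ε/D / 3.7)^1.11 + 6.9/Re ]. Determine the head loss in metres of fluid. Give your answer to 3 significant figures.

h_f ≈ 0.475 m

Reynolds number Re = ρVD/μ = 870 · 0.979 · 0.218 / 0.0367 = 5059.
Re > 4000 → turbulent. Relative roughness ε/D = 0.000199/0.218 = 0.000913. Haaland: 1/√f = -1.8 log₁₀[(0.000913/3.7)^1.11 + 6.9/5059] = -1.8 log₁₀[9.89e-05 + 0.00136] = 5.103, so f = 0.03841.
Darcy-Weisbach: ΔP = f(L/D)(ρV²/2) = 0.03841·(55.2/0.218)·(870·0.979²/2) = 0.03841·253.2·416.9 = 4055 Pa.
Head loss h_f = ΔP/(ρg) = 4055/(870·9.81) = 0.475 m.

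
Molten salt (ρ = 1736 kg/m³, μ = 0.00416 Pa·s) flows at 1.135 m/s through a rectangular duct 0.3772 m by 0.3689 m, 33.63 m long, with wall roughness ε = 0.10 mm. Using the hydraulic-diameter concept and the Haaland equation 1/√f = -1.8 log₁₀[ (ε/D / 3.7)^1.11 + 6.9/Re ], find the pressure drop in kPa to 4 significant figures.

ΔP ≈ 1.772 kPa

Hydraulic diameter D_h = 4A/P = 4·(0.3772·0.3689)/(2·(0.3772+0.3689)) = 0.5566/1.492 = 0.373 m.
Re = ρVD_h/μ = 1736·1.135·0.373/0.00416 = 1.767e+05.
ε/D_h = 0.0001/0.373 = 0.000268; Haaland gives 1/√f = -1.8 log₁₀[2.54e-05+3.91e-05] = 7.543, so f = 0.01757.
ΔP = f(L/D_h)(ρV²/2) = 0.01757·33.63/0.373·1118 = 1772 Pa.
ΔP = 1.772 kPa.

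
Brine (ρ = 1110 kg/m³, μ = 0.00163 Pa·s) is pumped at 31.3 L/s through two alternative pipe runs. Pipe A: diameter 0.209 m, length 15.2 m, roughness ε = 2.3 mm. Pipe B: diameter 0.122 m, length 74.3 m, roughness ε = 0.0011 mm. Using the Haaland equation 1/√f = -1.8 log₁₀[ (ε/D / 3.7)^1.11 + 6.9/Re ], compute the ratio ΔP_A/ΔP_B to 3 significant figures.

ΔP_A/ΔP_B ≈ 0.0361

Pipe A: V = Q/A = 0.0313/0.03431 = 0.9124 m/s; Re = 1.299e+05; ε/D = 0.011; Haaland → f = 0.03965; ΔP_A = f(L/D)(ρV²/2) = 1332 Pa.
Pipe B: V = Q/A = 0.0313/0.01169 = 2.678 m/s; Re = 2.224e+05; ε/D = 9.02e-06; Haaland → f = 0.01524; ΔP_B = f(L/D)(ρV²/2) = 3.693e+04 Pa.
ΔP_A/ΔP_B = 1332/3.693e+04 = 0.0361.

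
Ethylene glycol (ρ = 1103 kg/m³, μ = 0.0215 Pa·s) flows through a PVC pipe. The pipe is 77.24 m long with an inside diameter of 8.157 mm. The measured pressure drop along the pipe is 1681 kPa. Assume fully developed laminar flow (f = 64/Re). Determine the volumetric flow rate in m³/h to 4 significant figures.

For laminar flow, f = 64/Re with Re = ρVD/μ, so Darcy-Weisbach reduces to ΔP = 32μLV/D². Solving for V: V = ΔP·D²/(32μL) = 1.681e+06·(0.008157)²/(32·0.0215·77.24) = 2.105 m/s.
Check: Re = ρVD/μ = 1103·2.105·0.008157/0.0215 = 880.8 < 2300, so the laminar assumption holds.
Q = V·A = 2.105·(π/4·0.008157²) = 0.00011 m³/s = 0.3960 m³/h.

Q ≈ 0.3960 m³/h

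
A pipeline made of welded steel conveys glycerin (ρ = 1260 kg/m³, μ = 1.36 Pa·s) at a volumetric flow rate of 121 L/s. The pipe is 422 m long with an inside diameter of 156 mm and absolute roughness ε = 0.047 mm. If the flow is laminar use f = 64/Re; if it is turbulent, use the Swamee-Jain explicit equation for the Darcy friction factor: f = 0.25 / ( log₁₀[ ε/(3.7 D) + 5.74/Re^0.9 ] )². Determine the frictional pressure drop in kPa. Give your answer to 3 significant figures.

Q = 121 L/s = 121/1000 = 0.121 m³/s.
Cross-sectional area A = πD²/4 = π(0.156)²/4 = 0.01911 m²; mean velocity V = Q/A = 0.121/0.01911 = 6.331 m/s.
Reynolds number Re = ρVD/μ = 1260 · 6.331 · 0.156 / 1.36 = 915.
Re < 2300 → laminar flow, so f = 64/Re = 64/915 = 0.06995 (the turbulent correlation is not needed).
Darcy-Weisbach: ΔP = f(L/D)(ρV²/2) = 0.06995·(422/0.156)·(1260·6.331²/2) = 0.06995·2705·2.525e+04 = 4.777e+06 Pa.
ΔP = 4.777e+06 Pa = 4780 kPa.

ΔP ≈ 4780 kPa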